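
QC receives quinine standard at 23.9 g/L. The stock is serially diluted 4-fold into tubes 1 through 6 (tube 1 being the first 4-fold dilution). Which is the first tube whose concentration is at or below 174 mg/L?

Tube n has concentration 23.9 g/L / 4ⁿ.
Need 4ⁿ ≥ 23.9 g/L / 174 mg/L = 137, so n ≥ 3.55.
First such tube: n = 4.

tube 4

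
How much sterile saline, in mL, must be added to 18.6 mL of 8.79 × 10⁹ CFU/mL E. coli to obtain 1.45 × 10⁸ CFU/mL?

V₂ = C₁V₁/C₂ = 8.79 × 10⁹ × 18.6 / 1.45 × 10⁸ = 1128 mL.
Diluent to add = V₂ − V₁ = 1128 − 18.6 = 1110 mL.

1110 mL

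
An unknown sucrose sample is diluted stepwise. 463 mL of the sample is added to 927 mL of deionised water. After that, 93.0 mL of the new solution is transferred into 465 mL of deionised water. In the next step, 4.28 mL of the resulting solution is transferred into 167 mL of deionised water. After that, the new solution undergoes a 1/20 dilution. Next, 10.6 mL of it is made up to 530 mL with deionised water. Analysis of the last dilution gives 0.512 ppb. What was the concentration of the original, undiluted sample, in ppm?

369 ppm

Overall dilution factor = 3.002 × 6 × 40.02 × 20 × 50 = 7.21 × 10⁵.
Original = 0.512 ppb × 7.21 × 10⁵ = 3.69 × 10⁵ ppb = 369 ppm.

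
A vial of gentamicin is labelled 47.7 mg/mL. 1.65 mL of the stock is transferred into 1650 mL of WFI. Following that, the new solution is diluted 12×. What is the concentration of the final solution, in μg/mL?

3.97 μg/mL

Overall dilution factor = 1001 × 12 = 1.20 × 10⁴.
47.7 mg/mL / 1.20 × 10⁴ = 3.97 × 10⁻³ mg/mL = 3.97 μg/mL.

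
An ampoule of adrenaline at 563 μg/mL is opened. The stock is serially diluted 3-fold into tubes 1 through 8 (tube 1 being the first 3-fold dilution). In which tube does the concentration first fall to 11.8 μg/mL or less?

Tube n has concentration 563 μg/mL / 3ⁿ.
Need 3ⁿ ≥ 563 μg/mL / 11.8 μg/mL = 47.7, so n ≥ 3.52.
First such tube: n = 4.

tube 4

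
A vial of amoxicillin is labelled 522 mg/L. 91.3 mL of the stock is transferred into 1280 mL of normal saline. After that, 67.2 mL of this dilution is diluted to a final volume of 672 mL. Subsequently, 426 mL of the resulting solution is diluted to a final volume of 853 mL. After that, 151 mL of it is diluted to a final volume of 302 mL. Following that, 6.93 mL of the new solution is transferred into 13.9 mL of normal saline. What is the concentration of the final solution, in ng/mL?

289 ng/mL

Overall dilution factor = 15.02 × 10 × 2.002 × 2 × 3.006 = 1808.
522 mg/L / 1808 = 0.289 mg/L = 289 ng/mL.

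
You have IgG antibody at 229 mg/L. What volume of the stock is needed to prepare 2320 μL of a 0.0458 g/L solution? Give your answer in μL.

0.0458 g/L = 45.8 mg/L.
V₁ = C₂V₂/C₁ = 45.8 × 2320 / 229 = 464 μL.

464 μL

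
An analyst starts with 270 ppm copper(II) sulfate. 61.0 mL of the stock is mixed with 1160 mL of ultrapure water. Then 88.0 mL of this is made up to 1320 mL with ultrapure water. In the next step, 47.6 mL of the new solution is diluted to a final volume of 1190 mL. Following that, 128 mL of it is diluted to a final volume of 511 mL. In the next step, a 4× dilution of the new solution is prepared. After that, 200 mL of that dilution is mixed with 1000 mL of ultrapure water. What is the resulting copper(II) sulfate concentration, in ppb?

Overall dilution factor = 20.02 × 15 × 25 × 3.992 × 4 × 6 = 7.19 × 10⁵.
270 ppm / 7.19 × 10⁵ = 3.75 × 10⁻⁴ ppm = 0.375 ppb.

0.375 ppb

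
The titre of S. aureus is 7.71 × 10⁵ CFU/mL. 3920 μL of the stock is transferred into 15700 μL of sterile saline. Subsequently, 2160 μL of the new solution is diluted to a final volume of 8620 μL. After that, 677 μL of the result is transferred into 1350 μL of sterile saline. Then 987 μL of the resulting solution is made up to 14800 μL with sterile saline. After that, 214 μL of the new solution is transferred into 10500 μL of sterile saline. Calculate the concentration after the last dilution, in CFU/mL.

Overall dilution factor = 5.005 × 3.991 × 2.994 × 14.99 × 50.07 = 4.49 × 10⁴.
7.71 × 10⁵ CFU/mL / 4.49 × 10⁴ = 17.2 CFU/mL.

17.2 CFU/mL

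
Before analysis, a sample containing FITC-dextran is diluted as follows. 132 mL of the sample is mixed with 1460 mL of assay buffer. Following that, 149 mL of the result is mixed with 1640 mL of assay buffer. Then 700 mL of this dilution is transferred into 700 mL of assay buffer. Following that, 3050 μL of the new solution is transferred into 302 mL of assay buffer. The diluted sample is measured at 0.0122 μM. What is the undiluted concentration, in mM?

0.353 mM

Overall dilution factor = 12.06 × 12.01 × 2 × 100.0 = 2.90 × 10⁴.
Original = 0.0122 μM × 2.90 × 10⁴ = 353 μM = 0.353 mM.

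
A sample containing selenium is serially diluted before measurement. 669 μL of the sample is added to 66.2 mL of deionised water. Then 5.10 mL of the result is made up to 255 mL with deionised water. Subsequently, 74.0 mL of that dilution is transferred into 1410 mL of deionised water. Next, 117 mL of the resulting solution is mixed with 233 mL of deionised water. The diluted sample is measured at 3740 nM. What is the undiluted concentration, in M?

Overall dilution factor = 99.95 × 50 × 20.05 × 2.991 = 3.00 × 10⁵.
Original = 3740 nM × 3.00 × 10⁵ = 1.12 × 10⁹ nM = 1.12 M.

1.12 M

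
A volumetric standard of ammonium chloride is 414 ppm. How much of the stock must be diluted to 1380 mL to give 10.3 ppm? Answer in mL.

V₁ = C₂V₂/C₁ = 10.3 × 1380 / 414 = 34.3 mL.

34.3 mL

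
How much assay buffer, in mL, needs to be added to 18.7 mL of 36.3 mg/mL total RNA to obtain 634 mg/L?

634 mg/L = 0.634 mg/mL.
V₂ = C₁V₁/C₂ = 36.3 × 18.7 / 0.634 = 1071 mL.
Diluent to add = V₂ − V₁ = 1071 − 18.7 = 1050 mL.

1050 mL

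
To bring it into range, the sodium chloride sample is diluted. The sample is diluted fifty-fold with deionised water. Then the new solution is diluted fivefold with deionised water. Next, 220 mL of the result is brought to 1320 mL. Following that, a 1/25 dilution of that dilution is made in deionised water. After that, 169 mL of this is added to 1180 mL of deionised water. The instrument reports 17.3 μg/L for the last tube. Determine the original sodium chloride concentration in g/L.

5.18 g/L

Overall dilution factor = 50 × 5 × 6 × 25 × 7.982 = 2.99 × 10⁵.
Original = 17.3 μg/L × 2.99 × 10⁵ = 5.18 × 10⁶ μg/L = 5.18 g/L.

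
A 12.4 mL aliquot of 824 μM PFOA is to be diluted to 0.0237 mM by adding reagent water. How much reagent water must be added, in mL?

0.0237 mM = 23.7 μM.
V₂ = C₁V₁/C₂ = 824 × 12.4 / 23.7 = 431 mL.
Diluent to add = V₂ − V₁ = 431 − 12.4 = 419 mL.

419 mL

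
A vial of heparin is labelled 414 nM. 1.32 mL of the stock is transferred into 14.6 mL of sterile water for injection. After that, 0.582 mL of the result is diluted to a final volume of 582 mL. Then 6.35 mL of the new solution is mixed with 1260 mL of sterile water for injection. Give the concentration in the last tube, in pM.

Overall dilution factor = 12.06 × 1000 × 199.4 = 2.41 × 10⁶.
414 nM / 2.41 × 10⁶ = 1.72 × 10⁻⁴ nM = 0.172 pM.

0.172 pM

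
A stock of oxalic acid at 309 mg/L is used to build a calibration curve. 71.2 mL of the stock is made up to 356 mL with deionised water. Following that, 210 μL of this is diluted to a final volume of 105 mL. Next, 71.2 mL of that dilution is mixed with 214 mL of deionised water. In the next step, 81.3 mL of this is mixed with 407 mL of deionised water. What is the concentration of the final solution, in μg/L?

Overall dilution factor = 5 × 500 × 4.006 × 6.006 = 6.01 × 10⁴.
309 mg/L / 6.01 × 10⁴ = 5.14 × 10⁻³ mg/L = 5.14 μg/L.

5.14 μg/L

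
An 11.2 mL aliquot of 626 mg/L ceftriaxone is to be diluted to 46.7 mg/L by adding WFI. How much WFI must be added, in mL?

139 mL

V₂ = C₁V₁/C₂ = 626 × 11.2 / 46.7 = 150 mL.
Diluent to add = V₂ − V₁ = 150 − 11.2 = 139 mL.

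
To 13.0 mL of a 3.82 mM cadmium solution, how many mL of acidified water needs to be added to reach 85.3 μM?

569 mL

85.3 μM = 0.0853 mM.
V₂ = C₁V₁/C₂ = 3.82 × 13.0 / 0.0853 = 582 mL.
Diluent to add = V₂ − V₁ = 582 − 13.0 = 569 mL.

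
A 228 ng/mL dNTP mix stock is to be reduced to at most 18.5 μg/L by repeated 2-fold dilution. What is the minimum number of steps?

Need 2ⁿ ≥ 12.3, so n ≥ log(12.3)/log(2) = 3.62.
Minimum whole steps: n = 4.

4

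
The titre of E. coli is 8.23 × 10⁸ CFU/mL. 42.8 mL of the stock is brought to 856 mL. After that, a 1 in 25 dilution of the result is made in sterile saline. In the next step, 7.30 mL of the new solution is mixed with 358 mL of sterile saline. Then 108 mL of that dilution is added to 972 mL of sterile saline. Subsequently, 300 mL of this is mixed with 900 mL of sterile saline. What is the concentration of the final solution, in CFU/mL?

Overall dilution factor = 20 × 25 × 50.04 × 10 × 4 = 1.00 × 10⁶.
8.23 × 10⁸ CFU/mL / 1.00 × 10⁶ = 822 CFU/mL.

822 CFU/mL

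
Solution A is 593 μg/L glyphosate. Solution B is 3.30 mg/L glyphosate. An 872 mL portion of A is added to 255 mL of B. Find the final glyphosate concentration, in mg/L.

1.21 mg/L

C_B = 3.30 mg/L = 3300 μg/L.
C_mix = (C_A·V_A + C_B·V_B)/(V_A + V_B) = (593×872 + 3300×255) / 1127 = 1205 μg/L = 1.21 mg/L.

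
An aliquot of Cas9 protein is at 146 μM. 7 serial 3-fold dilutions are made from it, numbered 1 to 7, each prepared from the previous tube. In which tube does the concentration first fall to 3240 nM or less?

tube 4

Tube n has concentration 146 μM / 3ⁿ.
Need 3ⁿ ≥ 146 μM / 3240 nM = 45.1, so n ≥ 3.47.
First such tube: n = 4.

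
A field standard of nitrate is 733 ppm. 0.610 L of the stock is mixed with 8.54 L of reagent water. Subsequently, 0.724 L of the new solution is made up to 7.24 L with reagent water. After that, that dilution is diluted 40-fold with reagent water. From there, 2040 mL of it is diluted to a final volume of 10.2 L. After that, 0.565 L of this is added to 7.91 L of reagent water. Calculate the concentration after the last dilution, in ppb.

1.63 ppb

Overall dilution factor = 15 × 10 × 40 × 5 × 15 = 4.50 × 10⁵.
733 ppm / 4.50 × 10⁵ = 1.63 × 10⁻³ ppm = 1.63 ppb.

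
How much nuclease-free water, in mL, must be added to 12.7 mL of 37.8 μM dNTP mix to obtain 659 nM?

659 nM = 0.659 μM.
V₂ = C₁V₁/C₂ = 37.8 × 12.7 / 0.659 = 728 mL.
Diluent to add = V₂ − V₁ = 728 − 12.7 = 716 mL.

716 mL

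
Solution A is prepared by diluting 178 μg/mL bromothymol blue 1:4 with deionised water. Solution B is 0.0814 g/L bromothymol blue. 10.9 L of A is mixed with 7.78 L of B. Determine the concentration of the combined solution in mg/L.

59.9 mg/L

C_A = 178 μg/mL / 4 = 44.5 μg/mL.
C_B = 0.0814 g/L = 81.4 μg/mL.
C_mix = (C_A·V_A + C_B·V_B)/(V_A + V_B) = (44.5×10.9 + 81.4×7.78) / 18.68 = 59.9 μg/mL = 59.9 mg/L.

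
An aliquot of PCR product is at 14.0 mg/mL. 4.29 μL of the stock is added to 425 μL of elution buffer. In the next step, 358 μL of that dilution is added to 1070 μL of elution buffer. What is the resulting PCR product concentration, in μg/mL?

35.1 μg/mL

Overall dilution factor = 100.1 × 3.989 = 399.
14.0 mg/mL / 399 = 0.0351 mg/mL = 35.1 μg/mL.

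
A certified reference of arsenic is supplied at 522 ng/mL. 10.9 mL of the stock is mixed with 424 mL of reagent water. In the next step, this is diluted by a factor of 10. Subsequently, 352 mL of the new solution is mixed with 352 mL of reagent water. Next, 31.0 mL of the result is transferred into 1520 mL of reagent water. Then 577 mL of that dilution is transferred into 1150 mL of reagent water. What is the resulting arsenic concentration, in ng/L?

Overall dilution factor = 39.90 × 10 × 2 × 50.03 × 2.993 = 1.19 × 10⁵.
522 ng/mL / 1.19 × 10⁵ = 4.37 × 10⁻³ ng/mL = 4.37 ng/L.

4.37 ng/L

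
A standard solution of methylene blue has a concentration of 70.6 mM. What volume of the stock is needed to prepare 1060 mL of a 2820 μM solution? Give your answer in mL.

42.3 mL

2820 μM = 2.82 mM.
V₁ = C₂V₂/C₁ = 2.82 × 1060 / 70.6 = 42.3 mL.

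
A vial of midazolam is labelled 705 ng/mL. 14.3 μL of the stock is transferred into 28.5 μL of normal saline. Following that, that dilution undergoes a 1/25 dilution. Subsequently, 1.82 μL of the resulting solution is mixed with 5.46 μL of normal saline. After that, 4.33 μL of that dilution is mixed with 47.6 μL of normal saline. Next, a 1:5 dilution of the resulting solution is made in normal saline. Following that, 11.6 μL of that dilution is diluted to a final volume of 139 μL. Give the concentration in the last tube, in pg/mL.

3.28 pg/mL

Overall dilution factor = 2.993 × 25 × 4 × 11.99 × 5 × 11.98 = 2.15 × 10⁵.
705 ng/mL / 2.15 × 10⁵ = 3.28 × 10⁻³ ng/mL = 3.28 pg/mL.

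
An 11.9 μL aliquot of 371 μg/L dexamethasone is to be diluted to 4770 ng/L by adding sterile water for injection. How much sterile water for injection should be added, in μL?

4770 ng/L = 4.77 μg/L.
V₂ = C₁V₁/C₂ = 371 × 11.9 / 4.77 = 926 μL.
Diluent to add = V₂ − V₁ = 926 − 11.9 = 914 μL.

914 μL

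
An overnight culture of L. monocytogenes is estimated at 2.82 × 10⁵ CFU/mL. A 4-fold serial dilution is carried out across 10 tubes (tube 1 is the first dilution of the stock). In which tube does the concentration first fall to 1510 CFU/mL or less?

Tube n has concentration 2.82 × 10⁵ CFU/mL / 4ⁿ.
Need 4ⁿ ≥ 2.82 × 10⁵ CFU/mL / 1510 CFU/mL = 187, so n ≥ 3.77.
First such tube: n = 4.

tube 4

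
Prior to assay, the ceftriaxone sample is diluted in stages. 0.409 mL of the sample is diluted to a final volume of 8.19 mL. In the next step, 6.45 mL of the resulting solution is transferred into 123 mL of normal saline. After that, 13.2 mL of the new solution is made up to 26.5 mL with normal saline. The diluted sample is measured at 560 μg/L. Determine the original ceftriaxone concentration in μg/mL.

452 μg/mL

Overall dilution factor = 20.02 × 20.07 × 2.008 = 807.
Original = 560 μg/L × 807 = 4.52 × 10⁵ μg/L = 452 μg/mL.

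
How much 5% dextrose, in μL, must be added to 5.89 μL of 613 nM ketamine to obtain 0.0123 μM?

288 μL

0.0123 μM = 12.3 nM.
V₂ = C₁V₁/C₂ = 613 × 5.89 / 12.3 = 294 μL.
Diluent to add = V₂ − V₁ = 294 − 5.89 = 288 μL.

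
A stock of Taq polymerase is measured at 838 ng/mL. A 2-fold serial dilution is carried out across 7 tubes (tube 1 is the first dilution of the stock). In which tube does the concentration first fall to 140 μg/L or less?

tube 3

Tube n has concentration 838 ng/mL / 2ⁿ.
Need 2ⁿ ≥ 838 ng/mL / 140 μg/L = 5.99, so n ≥ 2.58.
First such tube: n = 3.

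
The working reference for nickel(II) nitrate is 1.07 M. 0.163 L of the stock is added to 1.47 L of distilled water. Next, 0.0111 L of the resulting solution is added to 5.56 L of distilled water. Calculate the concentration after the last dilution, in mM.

0.213 mM

Overall dilution factor = 10.02 × 501.9 = 5028.
1.07 M / 5028 = 2.13 × 10⁻⁴ M = 0.213 mM.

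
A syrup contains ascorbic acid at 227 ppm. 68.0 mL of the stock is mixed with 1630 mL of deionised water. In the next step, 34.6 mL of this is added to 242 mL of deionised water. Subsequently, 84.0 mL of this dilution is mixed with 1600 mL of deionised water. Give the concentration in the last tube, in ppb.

Overall dilution factor = 24.97 × 7.994 × 20.05 = 4002.
227 ppm / 4002 = 0.0567 ppm = 56.7 ppb.

56.7 ppb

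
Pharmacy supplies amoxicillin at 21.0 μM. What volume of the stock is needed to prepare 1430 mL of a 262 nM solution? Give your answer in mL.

17.8 mL

262 nM = 0.262 μM.
V₁ = C₂V₂/C₁ = 0.262 × 1430 / 21.0 = 17.8 mL.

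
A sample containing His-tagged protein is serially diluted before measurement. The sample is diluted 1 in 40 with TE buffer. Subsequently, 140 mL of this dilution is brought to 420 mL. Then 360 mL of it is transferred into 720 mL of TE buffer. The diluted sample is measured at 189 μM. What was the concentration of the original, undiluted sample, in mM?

68.0 mM

Overall dilution factor = 40 × 3 × 3 = 360.
Original = 189 μM × 360 = 6.80 × 10⁴ μM = 68.0 mM.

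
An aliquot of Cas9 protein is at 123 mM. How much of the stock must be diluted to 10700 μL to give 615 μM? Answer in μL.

615 μM = 0.615 mM.
V₁ = C₂V₂/C₁ = 0.615 × 10700 / 123 = 53.5 μL.

53.5 μL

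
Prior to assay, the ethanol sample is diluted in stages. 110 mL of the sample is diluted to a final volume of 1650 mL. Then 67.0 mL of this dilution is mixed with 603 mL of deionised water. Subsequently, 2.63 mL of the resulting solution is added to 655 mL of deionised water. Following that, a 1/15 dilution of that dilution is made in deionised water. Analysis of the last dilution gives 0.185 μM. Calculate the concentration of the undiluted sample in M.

Overall dilution factor = 15 × 10 × 250.0 × 15 = 5.63 × 10⁵.
Original = 0.185 μM × 5.63 × 10⁵ = 1.04 × 10⁵ μM = 0.104 M.

0.104 M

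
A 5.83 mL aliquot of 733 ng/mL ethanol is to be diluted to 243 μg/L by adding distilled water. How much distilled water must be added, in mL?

11.8 mL

243 μg/L = 243 ng/mL.
V₂ = C₁V₁/C₂ = 733 × 5.83 / 243 = 17.6 mL.
Diluent to add = V₂ − V₁ = 17.6 − 5.83 = 11.8 mL.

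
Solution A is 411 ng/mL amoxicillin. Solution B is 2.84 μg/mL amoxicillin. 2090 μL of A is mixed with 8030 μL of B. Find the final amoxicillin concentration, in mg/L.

C_B = 2.84 μg/mL = 2840 ng/mL.
C_mix = (C_A·V_A + C_B·V_B)/(V_A + V_B) = (411×2090 + 2840×8030) / 10120 = 2338 ng/mL = 2.34 mg/L.

2.34 mg/L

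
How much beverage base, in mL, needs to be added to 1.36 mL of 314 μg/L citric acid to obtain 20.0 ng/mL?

20.0 ng/mL = 20.0 μg/L.
V₂ = C₁V₁/C₂ = 314 × 1.36 / 20.0 = 21.4 mL.
Diluent to add = V₂ − V₁ = 21.4 − 1.36 = 20.0 mL.

20.0 mL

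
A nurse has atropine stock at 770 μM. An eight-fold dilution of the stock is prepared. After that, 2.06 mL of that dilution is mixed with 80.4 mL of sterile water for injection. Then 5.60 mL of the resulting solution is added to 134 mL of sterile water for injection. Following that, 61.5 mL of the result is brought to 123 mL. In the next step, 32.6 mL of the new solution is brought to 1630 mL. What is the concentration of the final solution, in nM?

0.965 nM

Overall dilution factor = 8 × 40.03 × 24.93 × 2 × 50 = 7.98 × 10⁵.
770 μM / 7.98 × 10⁵ = 9.65 × 10⁻⁴ μM = 0.965 nM.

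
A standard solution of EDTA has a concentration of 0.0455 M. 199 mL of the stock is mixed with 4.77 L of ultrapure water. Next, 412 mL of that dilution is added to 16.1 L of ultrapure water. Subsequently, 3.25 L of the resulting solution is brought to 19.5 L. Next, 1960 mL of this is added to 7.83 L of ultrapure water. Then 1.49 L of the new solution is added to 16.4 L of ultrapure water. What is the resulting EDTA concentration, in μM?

Overall dilution factor = 24.97 × 40.08 × 6 × 4.995 × 12.01 = 3.60 × 10⁵.
0.0455 M / 3.60 × 10⁵ = 1.26 × 10⁻⁷ M = 0.126 μM.

0.126 μM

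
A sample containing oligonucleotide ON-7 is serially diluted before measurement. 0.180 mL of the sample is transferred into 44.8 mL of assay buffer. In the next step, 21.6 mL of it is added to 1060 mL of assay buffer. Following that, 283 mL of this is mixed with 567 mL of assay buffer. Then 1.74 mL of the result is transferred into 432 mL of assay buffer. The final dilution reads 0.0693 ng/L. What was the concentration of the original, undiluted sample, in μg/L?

649 μg/L

Overall dilution factor = 249.9 × 50.07 × 3.004 × 249.3 = 9.37 × 10⁶.
Original = 0.0693 ng/L × 9.37 × 10⁶ = 6.49 × 10⁵ ng/L = 649 μg/L.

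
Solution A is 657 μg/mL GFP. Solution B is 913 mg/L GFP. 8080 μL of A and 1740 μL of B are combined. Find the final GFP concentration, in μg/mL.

C_B = 913 mg/L = 913 μg/mL.
C_mix = (C_A·V_A + C_B·V_B)/(V_A + V_B) = (657×8080 + 913×1740) / 9820 = 702 μg/mL.

702 μg/mL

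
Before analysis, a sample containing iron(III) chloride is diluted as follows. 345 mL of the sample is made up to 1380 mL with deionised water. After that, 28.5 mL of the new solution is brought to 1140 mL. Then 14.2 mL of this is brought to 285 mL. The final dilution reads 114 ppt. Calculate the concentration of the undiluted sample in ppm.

Overall dilution factor = 4 × 40 × 20.07 = 3211.
Original = 114 ppt × 3211 = 3.66 × 10⁵ ppt = 0.366 ppm.

0.366 ppm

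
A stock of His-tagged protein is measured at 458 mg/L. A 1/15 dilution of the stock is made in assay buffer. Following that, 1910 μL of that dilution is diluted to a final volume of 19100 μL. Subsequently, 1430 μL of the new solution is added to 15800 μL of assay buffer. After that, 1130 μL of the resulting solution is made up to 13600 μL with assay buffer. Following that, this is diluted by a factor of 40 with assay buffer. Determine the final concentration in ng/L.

Overall dilution factor = 15 × 10 × 12.05 × 12.04 × 40 = 8.70 × 10⁵.
458 mg/L / 8.70 × 10⁵ = 5.26 × 10⁻⁴ mg/L = 526 ng/L.

526 ng/L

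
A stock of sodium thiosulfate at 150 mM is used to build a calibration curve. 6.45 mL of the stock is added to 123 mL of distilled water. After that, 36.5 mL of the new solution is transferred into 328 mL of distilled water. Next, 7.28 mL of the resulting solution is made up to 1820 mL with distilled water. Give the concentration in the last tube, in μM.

Overall dilution factor = 20.07 × 9.986 × 250 = 5.01 × 10⁴.
150 mM / 5.01 × 10⁴ = 2.99 × 10⁻³ mM = 2.99 μM.

2.99 μM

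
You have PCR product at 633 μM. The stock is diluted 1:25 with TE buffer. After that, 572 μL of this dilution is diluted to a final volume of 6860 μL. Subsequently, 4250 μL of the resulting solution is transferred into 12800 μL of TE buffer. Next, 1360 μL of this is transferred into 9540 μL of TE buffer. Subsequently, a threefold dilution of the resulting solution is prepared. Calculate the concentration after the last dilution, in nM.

Overall dilution factor = 25 × 11.99 × 4.012 × 8.015 × 3 = 2.89 × 10⁴.
633 μM / 2.89 × 10⁴ = 0.0219 μM = 21.9 nM.

21.9 nM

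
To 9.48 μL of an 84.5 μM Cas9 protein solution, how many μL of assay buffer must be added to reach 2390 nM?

2390 nM = 2.39 μM.
V₂ = C₁V₁/C₂ = 84.5 × 9.48 / 2.39 = 335 μL.
Diluent to add = V₂ − V₁ = 335 − 9.48 = 326 μL.

326 μL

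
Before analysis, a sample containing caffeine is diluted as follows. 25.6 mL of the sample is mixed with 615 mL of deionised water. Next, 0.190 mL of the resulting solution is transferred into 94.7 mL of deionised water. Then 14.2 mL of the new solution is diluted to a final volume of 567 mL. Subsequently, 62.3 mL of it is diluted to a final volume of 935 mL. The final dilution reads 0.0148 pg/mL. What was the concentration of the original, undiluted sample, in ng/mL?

111 ng/mL

Overall dilution factor = 25.02 × 499.4 × 39.93 × 15.01 = 7.49 × 10⁶.
Original = 0.0148 pg/mL × 7.49 × 10⁶ = 1.11 × 10⁵ pg/mL = 111 ng/mL.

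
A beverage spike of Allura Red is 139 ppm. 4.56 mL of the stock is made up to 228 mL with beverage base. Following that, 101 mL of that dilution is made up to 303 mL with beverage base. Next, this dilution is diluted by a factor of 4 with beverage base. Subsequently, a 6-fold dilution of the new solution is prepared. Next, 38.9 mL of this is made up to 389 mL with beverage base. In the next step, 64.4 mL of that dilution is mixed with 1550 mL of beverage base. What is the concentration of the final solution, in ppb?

0.154 ppb

Overall dilution factor = 50 × 3 × 4 × 6 × 10 × 25.07 = 9.02 × 10⁵.
139 ppm / 9.02 × 10⁵ = 1.54 × 10⁻⁴ ppm = 0.154 ppb.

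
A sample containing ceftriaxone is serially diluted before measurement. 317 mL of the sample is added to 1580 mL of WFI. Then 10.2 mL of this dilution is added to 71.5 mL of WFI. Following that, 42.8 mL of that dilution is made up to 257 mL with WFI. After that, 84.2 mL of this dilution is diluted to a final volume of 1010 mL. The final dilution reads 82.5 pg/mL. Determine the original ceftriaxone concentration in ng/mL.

285 ng/mL

Overall dilution factor = 5.984 × 8.010 × 6.005 × 12.00 = 3452.
Original = 82.5 pg/mL × 3452 = 2.85 × 10⁵ pg/mL = 285 ng/mL.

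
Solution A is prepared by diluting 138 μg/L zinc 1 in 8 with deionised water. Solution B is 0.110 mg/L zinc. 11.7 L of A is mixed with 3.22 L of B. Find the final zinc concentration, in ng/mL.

C_A = 138 μg/L / 8 = 17.2 μg/L.
C_B = 0.110 mg/L = 110 μg/L.
C_mix = (C_A·V_A + C_B·V_B)/(V_A + V_B) = (17.2×11.7 + 110×3.22) / 14.92 = 37.3 μg/L = 37.3 ng/mL.

37.3 ng/mL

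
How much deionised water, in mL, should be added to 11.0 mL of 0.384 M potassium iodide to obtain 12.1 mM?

338 mL

12.1 mM = 0.0121 M.
V₂ = C₁V₁/C₂ = 0.384 × 11.0 / 0.0121 = 349 mL.
Diluent to add = V₂ − V₁ = 349 − 11.0 = 338 mL.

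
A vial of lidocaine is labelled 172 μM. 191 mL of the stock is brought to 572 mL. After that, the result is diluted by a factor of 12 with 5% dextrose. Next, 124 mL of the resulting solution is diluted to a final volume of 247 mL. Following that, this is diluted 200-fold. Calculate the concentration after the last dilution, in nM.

12.0 nM

Overall dilution factor = 2.995 × 12 × 1.992 × 200 = 1.43 × 10⁴.
172 μM / 1.43 × 10⁴ = 0.0120 μM = 12.0 nM.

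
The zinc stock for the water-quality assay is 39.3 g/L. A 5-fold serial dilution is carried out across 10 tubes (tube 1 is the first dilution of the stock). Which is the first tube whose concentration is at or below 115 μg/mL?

Tube n has concentration 39.3 g/L / 5ⁿ.
Need 5ⁿ ≥ 39.3 g/L / 115 μg/mL = 342, so n ≥ 3.62.
First such tube: n = 4.

tube 4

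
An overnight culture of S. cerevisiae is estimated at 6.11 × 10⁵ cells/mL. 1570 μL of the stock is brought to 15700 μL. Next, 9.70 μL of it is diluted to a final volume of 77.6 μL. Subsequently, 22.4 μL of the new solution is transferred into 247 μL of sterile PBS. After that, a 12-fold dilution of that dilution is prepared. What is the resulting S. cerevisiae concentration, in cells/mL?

Overall dilution factor = 10 × 8 × 12.03 × 12 = 1.15 × 10⁴.
6.11 × 10⁵ cells/mL / 1.15 × 10⁴ = 52.9 cells/mL.

52.9 cells/mL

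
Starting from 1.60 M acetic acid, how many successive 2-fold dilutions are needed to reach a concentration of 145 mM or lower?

4

Need 2ⁿ ≥ 11.0, so n ≥ log(11.0)/log(2) = 3.46.
Minimum whole steps: n = 4.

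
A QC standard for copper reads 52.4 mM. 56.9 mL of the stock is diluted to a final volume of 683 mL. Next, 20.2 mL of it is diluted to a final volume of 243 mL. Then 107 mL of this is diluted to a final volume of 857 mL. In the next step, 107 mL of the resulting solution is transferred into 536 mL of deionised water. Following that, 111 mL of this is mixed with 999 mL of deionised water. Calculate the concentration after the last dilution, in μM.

Overall dilution factor = 12.00 × 12.03 × 8.009 × 6.009 × 10 = 6.95 × 10⁴.
52.4 mM / 6.95 × 10⁴ = 7.54 × 10⁻⁴ mM = 0.754 μM.

0.754 μM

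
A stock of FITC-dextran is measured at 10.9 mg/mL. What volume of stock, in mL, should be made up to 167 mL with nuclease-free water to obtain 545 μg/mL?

545 μg/mL = 0.545 mg/mL.
V₁ = C₂V₂/C₁ = 0.545 × 167 / 10.9 = 8.35 mL.

8.35 mL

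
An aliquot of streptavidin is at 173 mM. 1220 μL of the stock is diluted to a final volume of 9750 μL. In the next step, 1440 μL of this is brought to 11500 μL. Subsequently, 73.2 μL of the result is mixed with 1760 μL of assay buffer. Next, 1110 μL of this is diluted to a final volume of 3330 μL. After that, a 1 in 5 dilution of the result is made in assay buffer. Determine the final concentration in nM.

7220 nM

Overall dilution factor = 7.992 × 7.986 × 25.04 × 3 × 5 = 2.40 × 10⁴.
173 mM / 2.40 × 10⁴ = 7.22 × 10⁻³ mM = 7220 nM.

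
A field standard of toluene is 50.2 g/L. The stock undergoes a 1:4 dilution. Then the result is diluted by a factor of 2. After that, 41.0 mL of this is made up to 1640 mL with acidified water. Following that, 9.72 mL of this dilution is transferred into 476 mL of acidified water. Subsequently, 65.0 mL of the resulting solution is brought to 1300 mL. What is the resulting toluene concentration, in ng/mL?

157 ng/mL

Overall dilution factor = 4 × 2 × 40 × 49.97 × 20 = 3.20 × 10⁵.
50.2 g/L / 3.20 × 10⁵ = 1.57 × 10⁻⁴ g/L = 157 ng/mL.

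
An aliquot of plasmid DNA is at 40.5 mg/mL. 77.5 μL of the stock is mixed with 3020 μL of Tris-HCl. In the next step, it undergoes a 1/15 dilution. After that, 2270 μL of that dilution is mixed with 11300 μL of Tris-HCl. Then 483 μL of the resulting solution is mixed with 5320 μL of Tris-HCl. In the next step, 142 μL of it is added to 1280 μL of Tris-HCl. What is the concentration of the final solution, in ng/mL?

Overall dilution factor = 39.97 × 15 × 5.978 × 12.01 × 10.01 = 4.31 × 10⁵.
40.5 mg/mL / 4.31 × 10⁵ = 9.39 × 10⁻⁵ mg/mL = 93.9 ng/mL.

93.9 ng/mL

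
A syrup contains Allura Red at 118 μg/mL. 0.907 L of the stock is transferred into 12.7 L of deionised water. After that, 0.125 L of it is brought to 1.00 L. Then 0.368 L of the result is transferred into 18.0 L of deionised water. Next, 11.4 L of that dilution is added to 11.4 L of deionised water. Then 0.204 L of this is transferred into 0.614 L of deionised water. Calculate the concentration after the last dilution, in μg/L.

2.46 μg/L

Overall dilution factor = 15.00 × 8 × 49.91 × 2 × 4.010 = 4.80 × 10⁴.
118 μg/mL / 4.80 × 10⁴ = 2.46 × 10⁻³ μg/mL = 2.46 μg/L.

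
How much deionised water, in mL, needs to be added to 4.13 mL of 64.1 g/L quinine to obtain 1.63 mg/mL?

158 mL

1.63 mg/mL = 1.63 g/L.
V₂ = C₁V₁/C₂ = 64.1 × 4.13 / 1.63 = 162 mL.
Diluent to add = V₂ − V₁ = 162 − 4.13 = 158 mL.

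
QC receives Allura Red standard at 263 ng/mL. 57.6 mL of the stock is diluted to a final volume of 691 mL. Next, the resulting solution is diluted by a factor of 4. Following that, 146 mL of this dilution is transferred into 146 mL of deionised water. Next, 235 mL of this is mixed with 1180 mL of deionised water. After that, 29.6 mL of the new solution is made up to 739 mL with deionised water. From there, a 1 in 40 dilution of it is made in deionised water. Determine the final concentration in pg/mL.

0.456 pg/mL

Overall dilution factor = 12.00 × 4 × 2 × 6.021 × 24.97 × 40 = 5.77 × 10⁵.
263 ng/mL / 5.77 × 10⁵ = 4.56 × 10⁻⁴ ng/mL = 0.456 pg/mL.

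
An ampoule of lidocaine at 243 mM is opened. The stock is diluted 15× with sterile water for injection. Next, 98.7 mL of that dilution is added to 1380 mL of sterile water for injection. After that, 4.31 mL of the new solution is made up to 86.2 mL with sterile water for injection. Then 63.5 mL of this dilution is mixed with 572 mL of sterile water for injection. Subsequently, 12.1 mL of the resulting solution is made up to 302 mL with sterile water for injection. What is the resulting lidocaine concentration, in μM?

Overall dilution factor = 15 × 14.98 × 20 × 10.01 × 24.96 = 1.12 × 10⁶.
243 mM / 1.12 × 10⁶ = 2.16 × 10⁻⁴ mM = 0.216 μM.

0.216 μM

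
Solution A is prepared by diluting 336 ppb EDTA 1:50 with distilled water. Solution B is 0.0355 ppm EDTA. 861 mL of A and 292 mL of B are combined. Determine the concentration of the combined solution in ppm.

C_A = 336 ppb / 50 = 6.72 ppb.
C_B = 0.0355 ppm = 35.5 ppb.
C_mix = (C_A·V_A + C_B·V_B)/(V_A + V_B) = (6.72×861 + 35.5×292) / 1153 = 14.0 ppb = 0.0140 ppm.

0.0140 ppm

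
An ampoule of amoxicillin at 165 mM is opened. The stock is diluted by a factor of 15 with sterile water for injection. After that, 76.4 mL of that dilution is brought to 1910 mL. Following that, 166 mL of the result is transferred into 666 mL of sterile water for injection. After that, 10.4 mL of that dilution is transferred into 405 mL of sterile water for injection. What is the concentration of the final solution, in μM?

Overall dilution factor = 15 × 25 × 5.012 × 39.94 = 7.51 × 10⁴.
165 mM / 7.51 × 10⁴ = 2.20 × 10⁻³ mM = 2.20 μM.

2.20 μM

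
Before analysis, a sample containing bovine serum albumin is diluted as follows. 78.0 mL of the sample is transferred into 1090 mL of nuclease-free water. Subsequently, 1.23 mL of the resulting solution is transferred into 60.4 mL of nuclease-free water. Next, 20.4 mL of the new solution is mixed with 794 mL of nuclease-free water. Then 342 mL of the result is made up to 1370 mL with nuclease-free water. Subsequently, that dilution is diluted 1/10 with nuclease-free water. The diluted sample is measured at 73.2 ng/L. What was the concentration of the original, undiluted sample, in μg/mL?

87.8 μg/mL

Overall dilution factor = 14.97 × 50.11 × 39.92 × 4.006 × 10 = 1.20 × 10⁶.
Original = 73.2 ng/L × 1.20 × 10⁶ = 8.78 × 10⁷ ng/L = 87.8 μg/mL.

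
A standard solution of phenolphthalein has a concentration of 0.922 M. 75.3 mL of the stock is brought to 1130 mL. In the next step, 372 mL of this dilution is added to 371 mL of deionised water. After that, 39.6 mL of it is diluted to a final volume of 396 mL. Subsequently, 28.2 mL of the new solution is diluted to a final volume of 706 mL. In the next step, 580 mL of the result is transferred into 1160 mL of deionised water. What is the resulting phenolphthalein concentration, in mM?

Overall dilution factor = 15.01 × 1.997 × 10 × 25.04 × 3 = 2.25 × 10⁴.
0.922 M / 2.25 × 10⁴ = 4.10 × 10⁻⁵ M = 0.0410 mM.

0.0410 mM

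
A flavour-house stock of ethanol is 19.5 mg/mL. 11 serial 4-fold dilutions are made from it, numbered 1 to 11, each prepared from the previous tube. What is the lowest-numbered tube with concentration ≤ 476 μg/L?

Tube n has concentration 19.5 mg/mL / 4ⁿ.
Need 4ⁿ ≥ 19.5 mg/mL / 476 μg/L = 4.10 × 10⁴, so n ≥ 7.66.
First such tube: n = 8.

tube 8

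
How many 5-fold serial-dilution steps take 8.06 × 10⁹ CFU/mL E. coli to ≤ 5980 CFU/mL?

Need 5ⁿ ≥ 1.35 × 10⁶, so n ≥ log(1.35 × 10⁶)/log(5) = 8.77.
Minimum whole steps: n = 9.

9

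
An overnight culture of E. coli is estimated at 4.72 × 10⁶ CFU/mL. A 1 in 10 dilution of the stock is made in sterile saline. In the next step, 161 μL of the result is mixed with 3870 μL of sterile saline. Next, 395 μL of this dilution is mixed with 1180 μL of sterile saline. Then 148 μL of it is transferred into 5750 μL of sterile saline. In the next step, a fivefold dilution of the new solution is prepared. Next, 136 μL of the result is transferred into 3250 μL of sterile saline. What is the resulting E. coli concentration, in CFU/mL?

Overall dilution factor = 10 × 25.04 × 3.987 × 39.85 × 5 × 24.90 = 4.95 × 10⁶.
4.72 × 10⁶ CFU/mL / 4.95 × 10⁶ = 0.953 CFU/mL.

0.953 CFU/mL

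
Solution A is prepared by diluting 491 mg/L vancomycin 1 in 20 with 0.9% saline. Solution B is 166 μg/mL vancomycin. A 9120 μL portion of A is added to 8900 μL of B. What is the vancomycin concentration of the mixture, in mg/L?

94.4 mg/L

C_A = 491 mg/L / 20 = 24.5 mg/L.
C_B = 166 μg/mL = 166 mg/L.
C_mix = (C_A·V_A + C_B·V_B)/(V_A + V_B) = (24.5×9120 + 166×8900) / 18020 = 94.4 mg/L.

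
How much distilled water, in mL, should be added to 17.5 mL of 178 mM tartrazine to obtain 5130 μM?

590 mL

5130 μM = 5.13 mM.
V₂ = C₁V₁/C₂ = 178 × 17.5 / 5.13 = 607 mL.
Diluent to add = V₂ − V₁ = 607 − 17.5 = 590 mL.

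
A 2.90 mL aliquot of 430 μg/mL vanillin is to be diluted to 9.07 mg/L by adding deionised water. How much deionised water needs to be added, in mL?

9.07 mg/L = 9.07 μg/mL.
V₂ = C₁V₁/C₂ = 430 × 2.90 / 9.07 = 137 mL.
Diluent to add = V₂ − V₁ = 137 − 2.90 = 135 mL.

135 mL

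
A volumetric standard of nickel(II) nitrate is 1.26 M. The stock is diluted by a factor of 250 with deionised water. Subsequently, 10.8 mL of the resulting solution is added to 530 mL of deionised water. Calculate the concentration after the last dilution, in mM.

Overall dilution factor = 250 × 50.07 = 1.25 × 10⁴.
1.26 M / 1.25 × 10⁴ = 1.01 × 10⁻⁴ M = 0.101 mM.

0.101 mM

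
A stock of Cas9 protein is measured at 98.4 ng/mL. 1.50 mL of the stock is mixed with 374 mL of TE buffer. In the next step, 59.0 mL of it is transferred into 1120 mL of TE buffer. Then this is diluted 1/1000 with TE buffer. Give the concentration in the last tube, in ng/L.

Overall dilution factor = 250.3 × 19.98 × 1000 = 5.00 × 10⁶.
98.4 ng/mL / 5.00 × 10⁶ = 1.97 × 10⁻⁵ ng/mL = 0.0197 ng/L.

0.0197 ng/L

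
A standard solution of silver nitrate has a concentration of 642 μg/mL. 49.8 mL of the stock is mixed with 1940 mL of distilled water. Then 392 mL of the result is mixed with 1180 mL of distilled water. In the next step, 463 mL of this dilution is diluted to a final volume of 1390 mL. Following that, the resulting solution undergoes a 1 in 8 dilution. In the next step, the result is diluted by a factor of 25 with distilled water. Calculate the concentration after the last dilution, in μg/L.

Overall dilution factor = 39.96 × 4.010 × 3.002 × 8 × 25 = 9.62 × 10⁴.
642 μg/mL / 9.62 × 10⁴ = 6.67 × 10⁻³ μg/mL = 6.67 μg/L.

6.67 μg/L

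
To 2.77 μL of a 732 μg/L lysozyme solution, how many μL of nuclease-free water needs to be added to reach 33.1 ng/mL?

58.5 μL

33.1 ng/mL = 33.1 μg/L.
V₂ = C₁V₁/C₂ = 732 × 2.77 / 33.1 = 61.3 μL.
Diluent to add = V₂ − V₁ = 61.3 − 2.77 = 58.5 μL.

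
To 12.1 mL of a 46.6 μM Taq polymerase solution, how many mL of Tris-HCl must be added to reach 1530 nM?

1530 nM = 1.53 μM.
V₂ = C₁V₁/C₂ = 46.6 × 12.1 / 1.53 = 369 mL.
Diluent to add = V₂ − V₁ = 369 − 12.1 = 356 mL.

356 mL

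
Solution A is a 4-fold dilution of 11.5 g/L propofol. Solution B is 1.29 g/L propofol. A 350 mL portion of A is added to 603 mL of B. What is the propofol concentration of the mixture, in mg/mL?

C_A = 11.5 g/L / 4 = 2.88 g/L.
C_mix = (C_A·V_A + C_B·V_B)/(V_A + V_B) = (2.88×350 + 1.29×603) / 953.0 = 1.87 g/L = 1.87 mg/mL.

1.87 mg/mL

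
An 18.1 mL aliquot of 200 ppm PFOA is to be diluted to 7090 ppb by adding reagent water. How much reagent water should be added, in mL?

492 mL

7090 ppb = 7.09 ppm.
V₂ = C₁V₁/C₂ = 200 × 18.1 / 7.09 = 511 mL.
Diluent to add = V₂ − V₁ = 511 − 18.1 = 492 mL.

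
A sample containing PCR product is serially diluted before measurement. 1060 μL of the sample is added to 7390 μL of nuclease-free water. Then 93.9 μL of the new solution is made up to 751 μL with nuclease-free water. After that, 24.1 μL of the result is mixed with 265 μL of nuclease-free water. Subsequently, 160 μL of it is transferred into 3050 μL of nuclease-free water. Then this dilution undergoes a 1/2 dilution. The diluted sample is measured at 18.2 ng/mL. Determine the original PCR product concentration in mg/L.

Overall dilution factor = 7.972 × 7.998 × 12.00 × 20.06 × 2 = 3.07 × 10⁴.
Original = 18.2 ng/mL × 3.07 × 10⁴ = 5.59 × 10⁵ ng/mL = 559 mg/L.

559 mg/L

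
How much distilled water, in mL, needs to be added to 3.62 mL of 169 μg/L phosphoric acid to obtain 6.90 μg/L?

85.0 mL

V₂ = C₁V₁/C₂ = 169 × 3.62 / 6.90 = 88.7 mL.
Diluent to add = V₂ − V₁ = 88.7 − 3.62 = 85.0 mL.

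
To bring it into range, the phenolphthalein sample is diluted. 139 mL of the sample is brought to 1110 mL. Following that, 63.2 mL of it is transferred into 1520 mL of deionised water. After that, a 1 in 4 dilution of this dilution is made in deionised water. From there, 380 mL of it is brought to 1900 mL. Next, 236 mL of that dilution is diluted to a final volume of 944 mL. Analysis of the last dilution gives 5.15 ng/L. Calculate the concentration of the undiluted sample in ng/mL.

82.4 ng/mL

Overall dilution factor = 7.986 × 25.05 × 4 × 5 × 4 = 1.60 × 10⁴.
Original = 5.15 ng/L × 1.60 × 10⁴ = 8.24 × 10⁴ ng/L = 82.4 ng/mL.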